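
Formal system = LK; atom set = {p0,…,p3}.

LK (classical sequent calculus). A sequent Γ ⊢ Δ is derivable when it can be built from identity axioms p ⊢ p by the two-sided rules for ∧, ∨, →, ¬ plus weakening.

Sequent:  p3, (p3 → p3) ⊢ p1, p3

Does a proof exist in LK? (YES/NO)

Derivation (root first):
[→L] p3, (p3 → p3) ⊢ p1, p3
  [Ax] p3 ⊢ p3
  [WR] p3 ⊢ p3, p1
    [Ax] p3 ⊢ p3

Result: YES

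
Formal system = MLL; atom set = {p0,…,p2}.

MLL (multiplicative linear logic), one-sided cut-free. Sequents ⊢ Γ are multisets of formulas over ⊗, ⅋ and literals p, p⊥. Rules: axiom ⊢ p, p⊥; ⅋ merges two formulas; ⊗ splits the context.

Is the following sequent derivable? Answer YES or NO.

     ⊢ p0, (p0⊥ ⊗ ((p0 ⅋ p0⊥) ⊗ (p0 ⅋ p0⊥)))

Proof tree:
[⊗]  ⊢ p0, (p0⊥ ⊗ ((p0 ⅋ p0⊥) ⊗ (p0 ⅋ p0⊥)))
  [Ax]  ⊢ p0, p0⊥
  [⊗]  ⊢ ((p0 ⅋ p0⊥) ⊗ (p0 ⅋ p0⊥))
    [⅋]  ⊢ (p0 ⅋ p0⊥)
      [Ax]  ⊢ p0, p0⊥
    [⅋]  ⊢ (p0 ⅋ p0⊥)
      [Ax]  ⊢ p0, p0⊥

Result: YES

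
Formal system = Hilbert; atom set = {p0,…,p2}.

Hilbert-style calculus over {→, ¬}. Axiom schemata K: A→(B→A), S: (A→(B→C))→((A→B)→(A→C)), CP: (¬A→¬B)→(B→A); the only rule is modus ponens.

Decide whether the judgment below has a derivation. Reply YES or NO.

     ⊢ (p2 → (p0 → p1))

Truth-table refutation:
  v=000: Γ:[] Δ:[(p2 → (p0 → p1))=T] refutes=False
  v=001: Γ:[] Δ:[(p2 → (p0 → p1))=T] refutes=False
  v=010: Γ:[] Δ:[(p2 → (p0 → p1))=T] refutes=False
  v=011: Γ:[] Δ:[(p2 → (p0 → p1))=T] refutes=False
  v=100: Γ:[] Δ:[(p2 → (p0 → p1))=T] refutes=False
  v=101: Γ:[] Δ:[(p2 → (p0 → p1))=F] refutes=True  ← countermodel

Result: NO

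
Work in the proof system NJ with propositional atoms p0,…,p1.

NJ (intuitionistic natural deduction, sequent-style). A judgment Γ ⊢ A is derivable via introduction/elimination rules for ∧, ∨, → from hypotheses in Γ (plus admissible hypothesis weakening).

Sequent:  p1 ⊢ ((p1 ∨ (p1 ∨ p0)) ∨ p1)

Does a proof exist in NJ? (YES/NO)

Proof tree:
[∨I₁] p1 ⊢ ((p1 ∨ (p1 ∨ p0)) ∨ p1)
  [∨I₂] p1 ⊢ (p1 ∨ (p1 ∨ p0))
    [∨I₁] p1 ⊢ (p1 ∨ p0)
      [Ax] p1 ⊢ p1

Result: YES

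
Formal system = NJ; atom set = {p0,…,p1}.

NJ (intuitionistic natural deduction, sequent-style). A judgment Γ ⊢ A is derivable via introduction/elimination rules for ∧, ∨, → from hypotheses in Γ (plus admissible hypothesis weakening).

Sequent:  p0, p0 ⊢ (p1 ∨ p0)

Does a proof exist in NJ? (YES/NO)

Derivation trace:
[∨I₂] p0, p0 ⊢ (p1 ∨ p0)
  [Wk] p0, p0 ⊢ p0
    [Ax] p0 ⊢ p0

Result: YES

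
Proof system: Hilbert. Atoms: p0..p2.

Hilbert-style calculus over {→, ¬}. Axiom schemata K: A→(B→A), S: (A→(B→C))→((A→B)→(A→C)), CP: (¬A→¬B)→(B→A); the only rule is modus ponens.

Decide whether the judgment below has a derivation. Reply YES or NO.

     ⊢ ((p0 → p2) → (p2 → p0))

Truth-table refutation:
  v=000: Γ:[] Δ:[((p0 → p2) → (p2 → p0))=T] refutes=False
  v=001: Γ:[] Δ:[((p0 → p2) → (p2 → p0))=F] refutes=True  ← countermodel

Result: NO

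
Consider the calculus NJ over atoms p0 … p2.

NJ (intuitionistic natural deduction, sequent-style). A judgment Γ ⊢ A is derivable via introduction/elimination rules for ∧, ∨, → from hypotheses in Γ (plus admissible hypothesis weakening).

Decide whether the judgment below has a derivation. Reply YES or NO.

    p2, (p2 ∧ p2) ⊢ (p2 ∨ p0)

Proof tree:
[Wk] p2, (p2 ∧ p2) ⊢ (p2 ∨ p0)
  [∨I₁] p2 ⊢ (p2 ∨ p0)
    [Ax] p2 ⊢ p2

Result: YES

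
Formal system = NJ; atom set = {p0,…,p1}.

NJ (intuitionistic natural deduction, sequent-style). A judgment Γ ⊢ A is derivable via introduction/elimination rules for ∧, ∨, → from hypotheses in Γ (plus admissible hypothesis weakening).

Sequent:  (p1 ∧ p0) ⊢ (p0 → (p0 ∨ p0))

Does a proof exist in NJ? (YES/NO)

Proof tree:
[→I] (p1 ∧ p0) ⊢ (p0 → (p0 ∨ p0))
  [∨I₁] p0, (p1 ∧ p0) ⊢ (p0 ∨ p0)
    [Wk] p0, (p1 ∧ p0) ⊢ p0
      [Ax] p0 ⊢ p0

Result: YES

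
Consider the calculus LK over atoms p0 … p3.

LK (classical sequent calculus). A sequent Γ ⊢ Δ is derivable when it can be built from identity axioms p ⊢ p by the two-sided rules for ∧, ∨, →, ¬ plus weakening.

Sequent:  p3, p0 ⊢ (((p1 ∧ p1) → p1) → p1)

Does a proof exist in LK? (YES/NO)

Truth-table refutation:
  v=0000: Γ:[p3=F, p0=F] Δ:[(((p1 ∧ p1) → p1) → p1)=F] refutes=False
  v=0001: Γ:[p3=T, p0=F] Δ:[(((p1 ∧ p1) → p1) → p1)=F] refutes=False
  v=0010: Γ:[p3=F, p0=F] Δ:[(((p1 ∧ p1) → p1) → p1)=F] refutes=False
  v=0011: Γ:[p3=T, p0=F] Δ:[(((p1 ∧ p1) → p1) → p1)=F] refutes=False
  v=0100: Γ:[p3=F, p0=F] Δ:[(((p1 ∧ p1) → p1) → p1)=T] refutes=False
  v=0101: Γ:[p3=T, p0=F] Δ:[(((p1 ∧ p1) → p1) → p1)=T] refutes=False
  v=0110: Γ:[p3=F, p0=F] Δ:[(((p1 ∧ p1) → p1) → p1)=T] refutes=False
  v=0111: Γ:[p3=T, p0=F] Δ:[(((p1 ∧ p1) → p1) → p1)=T] refutes=False
  v=1000: Γ:[p3=F, p0=T] Δ:[(((p1 ∧ p1) → p1) → p1)=F] refutes=False
  v=1001: Γ:[p3=T, p0=T] Δ:[(((p1 ∧ p1) → p1) → p1)=F] refutes=True  ← countermodel

Result: NO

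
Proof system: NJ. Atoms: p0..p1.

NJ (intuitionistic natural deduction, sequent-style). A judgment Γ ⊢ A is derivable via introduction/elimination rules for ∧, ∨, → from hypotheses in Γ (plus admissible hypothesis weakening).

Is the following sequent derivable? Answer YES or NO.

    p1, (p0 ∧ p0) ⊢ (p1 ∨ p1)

Derivation trace:
[Wk] p1, (p0 ∧ p0) ⊢ (p1 ∨ p1)
  [∨I₂] p1 ⊢ (p1 ∨ p1)
    [Ax] p1 ⊢ p1

Result: YES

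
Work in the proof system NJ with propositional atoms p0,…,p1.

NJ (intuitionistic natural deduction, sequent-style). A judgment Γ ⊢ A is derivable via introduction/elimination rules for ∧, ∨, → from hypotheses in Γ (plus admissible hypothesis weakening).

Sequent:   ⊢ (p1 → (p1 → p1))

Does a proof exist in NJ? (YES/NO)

Proof tree:
[→I]  ⊢ (p1 → (p1 → p1))
  [Wk] p1 ⊢ (p1 → p1)
    [→I]  ⊢ (p1 → p1)
      [Ax] p1 ⊢ p1

Result: YES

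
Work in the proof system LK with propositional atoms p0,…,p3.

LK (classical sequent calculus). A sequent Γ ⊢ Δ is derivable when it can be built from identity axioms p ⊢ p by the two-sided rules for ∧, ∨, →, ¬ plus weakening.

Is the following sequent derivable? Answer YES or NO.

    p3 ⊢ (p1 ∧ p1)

Truth-table refutation:
  v=0000: Γ:[p3=F] Δ:[(p1 ∧ p1)=F] refutes=False
  v=0001: Γ:[p3=T] Δ:[(p1 ∧ p1)=F] refutes=True  ← countermodel

Result: NO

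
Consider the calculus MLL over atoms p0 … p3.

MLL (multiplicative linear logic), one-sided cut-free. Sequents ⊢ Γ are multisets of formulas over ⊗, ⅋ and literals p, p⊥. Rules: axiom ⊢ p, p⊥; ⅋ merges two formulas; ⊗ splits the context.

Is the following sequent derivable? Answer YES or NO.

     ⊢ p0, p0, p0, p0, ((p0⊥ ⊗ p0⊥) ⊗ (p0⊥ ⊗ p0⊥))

Proof tree:
[⊗]  ⊢ p0, p0, p0, p0, ((p0⊥ ⊗ p0⊥) ⊗ (p0⊥ ⊗ p0⊥))
  [⊗]  ⊢ p0, p0, (p0⊥ ⊗ p0⊥)
    [Ax]  ⊢ p0, p0⊥
    [Ax]  ⊢ p0, p0⊥
  [⊗]  ⊢ p0, p0, (p0⊥ ⊗ p0⊥)
    [Ax]  ⊢ p0, p0⊥
    [Ax]  ⊢ p0, p0⊥

Result: YES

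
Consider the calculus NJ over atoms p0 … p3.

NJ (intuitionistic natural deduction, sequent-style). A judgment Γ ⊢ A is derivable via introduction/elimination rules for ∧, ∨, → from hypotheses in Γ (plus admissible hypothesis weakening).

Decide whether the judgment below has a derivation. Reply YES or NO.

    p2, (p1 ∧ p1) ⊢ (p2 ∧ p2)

Derivation trace:
[∧I] p2, (p1 ∧ p1) ⊢ (p2 ∧ p2)
  [Ax] p2 ⊢ p2
  [Wk] p2, (p1 ∧ p1) ⊢ p2
    [Ax] p2 ⊢ p2

Result: YES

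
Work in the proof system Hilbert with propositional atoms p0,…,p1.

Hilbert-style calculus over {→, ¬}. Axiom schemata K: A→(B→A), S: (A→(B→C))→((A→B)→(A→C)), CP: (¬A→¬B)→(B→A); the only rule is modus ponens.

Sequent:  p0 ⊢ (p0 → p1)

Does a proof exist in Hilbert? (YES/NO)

Search for a countermodel by truth-table:
  v=00: Γ:[p0=F] Δ:[(p0 → p1)=T] refutes=False
  v=01: Γ:[p0=F] Δ:[(p0 → p1)=T] refutes=False
  v=10: Γ:[p0=T] Δ:[(p0 → p1)=F] refutes=True  ← countermodel

Result: NO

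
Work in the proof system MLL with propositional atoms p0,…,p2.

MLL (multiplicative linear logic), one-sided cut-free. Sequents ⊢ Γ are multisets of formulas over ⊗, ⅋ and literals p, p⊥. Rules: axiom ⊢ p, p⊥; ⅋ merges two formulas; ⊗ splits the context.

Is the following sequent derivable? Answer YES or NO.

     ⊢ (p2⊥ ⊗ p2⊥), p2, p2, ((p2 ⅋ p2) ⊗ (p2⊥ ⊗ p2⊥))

Derivation (root first):
[⊗]  ⊢ (p2⊥ ⊗ p2⊥), p2, p2, ((p2 ⅋ p2) ⊗ (p2⊥ ⊗ p2⊥))
  [⅋]  ⊢ (p2⊥ ⊗ p2⊥), (p2 ⅋ p2)
    [⊗]  ⊢ p2, p2, (p2⊥ ⊗ p2⊥)
      [Ax]  ⊢ p2, p2⊥
      [Ax]  ⊢ p2, p2⊥
  [⊗]  ⊢ p2, p2, (p2⊥ ⊗ p2⊥)
    [Ax]  ⊢ p2, p2⊥
    [Ax]  ⊢ p2, p2⊥

Result: YES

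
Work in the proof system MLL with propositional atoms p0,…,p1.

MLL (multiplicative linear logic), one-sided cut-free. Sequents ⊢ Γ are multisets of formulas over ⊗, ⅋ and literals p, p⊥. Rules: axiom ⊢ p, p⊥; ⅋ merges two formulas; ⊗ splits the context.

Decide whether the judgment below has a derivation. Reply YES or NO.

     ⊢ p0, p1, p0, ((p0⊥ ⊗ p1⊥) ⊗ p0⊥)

Proof tree:
[⊗]  ⊢ p0, p1, p0, ((p0⊥ ⊗ p1⊥) ⊗ p0⊥)
  [⊗]  ⊢ p0, p1, (p0⊥ ⊗ p1⊥)
    [Ax]  ⊢ p0, p0⊥
    [Ax]  ⊢ p1, p1⊥
  [Ax]  ⊢ p0, p0⊥

Result: YES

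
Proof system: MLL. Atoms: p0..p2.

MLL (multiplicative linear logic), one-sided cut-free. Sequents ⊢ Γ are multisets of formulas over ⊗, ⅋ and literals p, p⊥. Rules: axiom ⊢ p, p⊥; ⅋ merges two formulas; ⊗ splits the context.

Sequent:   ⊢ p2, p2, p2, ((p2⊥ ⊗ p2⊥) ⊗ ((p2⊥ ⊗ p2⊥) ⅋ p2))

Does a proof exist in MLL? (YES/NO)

Derivation trace:
[⊗]  ⊢ p2, p2, p2, ((p2⊥ ⊗ p2⊥) ⊗ ((p2⊥ ⊗ p2⊥) ⅋ p2))
  [⊗]  ⊢ p2, p2, (p2⊥ ⊗ p2⊥)
    [Ax]  ⊢ p2, p2⊥
    [Ax]  ⊢ p2, p2⊥
  [⅋]  ⊢ p2, ((p2⊥ ⊗ p2⊥) ⅋ p2)
    [⊗]  ⊢ p2, p2, (p2⊥ ⊗ p2⊥)
      [Ax]  ⊢ p2, p2⊥
      [Ax]  ⊢ p2, p2⊥

Result: YES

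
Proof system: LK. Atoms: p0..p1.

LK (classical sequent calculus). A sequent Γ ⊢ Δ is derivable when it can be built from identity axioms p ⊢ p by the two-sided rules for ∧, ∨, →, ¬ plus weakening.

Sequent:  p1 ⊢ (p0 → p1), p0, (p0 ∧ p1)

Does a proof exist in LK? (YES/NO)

Derivation trace:
[∧R] p1 ⊢ (p0 → p1), p0, (p0 ∧ p1)
  [WR]  ⊢ p0, (p0 → p1), p0
    [→R]  ⊢ p0, (p0 → p1)
      [WR] p0 ⊢ p0, p1
        [Ax] p0 ⊢ p0
  [Ax] p1 ⊢ p1

Result: YES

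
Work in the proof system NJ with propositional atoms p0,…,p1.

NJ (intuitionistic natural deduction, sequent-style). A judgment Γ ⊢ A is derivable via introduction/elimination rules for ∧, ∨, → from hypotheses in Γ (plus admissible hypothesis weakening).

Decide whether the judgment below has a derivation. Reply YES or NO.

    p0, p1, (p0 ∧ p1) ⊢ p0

Proof tree:
[Wk] p0, p1, (p0 ∧ p1) ⊢ p0
  [Wk] p0, p1 ⊢ p0
    [Ax] p0 ⊢ p0

Result: YES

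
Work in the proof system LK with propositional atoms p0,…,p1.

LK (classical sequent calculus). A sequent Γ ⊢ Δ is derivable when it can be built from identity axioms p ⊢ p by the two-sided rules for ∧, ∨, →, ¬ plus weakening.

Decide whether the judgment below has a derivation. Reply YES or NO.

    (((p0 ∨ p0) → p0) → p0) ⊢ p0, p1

Proof tree:
[WR] (((p0 ∨ p0) → p0) → p0) ⊢ p0, p1
  [→L] (((p0 ∨ p0) → p0) → p0) ⊢ p0
    [→R]  ⊢ ((p0 ∨ p0) → p0)
      [∨L] (p0 ∨ p0) ⊢ p0
        [Ax] p0 ⊢ p0
        [Ax] p0 ⊢ p0
    [Ax] p0 ⊢ p0

Result: YES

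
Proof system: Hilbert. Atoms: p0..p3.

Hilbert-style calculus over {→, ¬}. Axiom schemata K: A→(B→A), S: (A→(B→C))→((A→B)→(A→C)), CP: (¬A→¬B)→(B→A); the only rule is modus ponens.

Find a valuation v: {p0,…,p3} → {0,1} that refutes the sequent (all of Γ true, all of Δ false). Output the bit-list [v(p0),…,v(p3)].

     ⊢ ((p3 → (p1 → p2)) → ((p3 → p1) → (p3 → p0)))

Truth-table refutation:
  v=0000: Γ:[] Δ:[((p3 → (p1 → p2)) → ((p3 → p1) → (p3 → p0)))=T] refutes=False
  v=0001: Γ:[] Δ:[((p3 → (p1 → p2)) → ((p3 → p1) → (p3 → p0)))=T] refutes=False
  v=0010: Γ:[] Δ:[((p3 → (p1 → p2)) → ((p3 → p1) → (p3 → p0)))=T] refutes=False
  v=0011: Γ:[] Δ:[((p3 → (p1 → p2)) → ((p3 → p1) → (p3 → p0)))=T] refutes=False
  v=0100: Γ:[] Δ:[((p3 → (p1 → p2)) → ((p3 → p1) → (p3 → p0)))=T] refutes=False
  v=0101: Γ:[] Δ:[((p3 → (p1 → p2)) → ((p3 → p1) → (p3 → p0)))=T] refutes=False
  v=0110: Γ:[] Δ:[((p3 → (p1 → p2)) → ((p3 → p1) → (p3 → p0)))=T] refutes=False
  v=0111: Γ:[] Δ:[((p3 → (p1 → p2)) → ((p3 → p1) → (p3 → p0)))=F] refutes=True  ← countermodel

Result: [0, 1, 1, 1]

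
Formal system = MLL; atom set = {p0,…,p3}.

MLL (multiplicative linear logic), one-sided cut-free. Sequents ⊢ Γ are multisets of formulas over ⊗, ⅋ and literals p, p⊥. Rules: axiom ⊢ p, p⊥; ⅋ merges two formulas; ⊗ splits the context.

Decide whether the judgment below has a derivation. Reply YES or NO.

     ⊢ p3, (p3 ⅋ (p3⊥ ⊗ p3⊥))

Derivation trace:
[⅋]  ⊢ p3, (p3 ⅋ (p3⊥ ⊗ p3⊥))
  [⊗]  ⊢ p3, p3, (p3⊥ ⊗ p3⊥)
    [Ax]  ⊢ p3, p3⊥
    [Ax]  ⊢ p3, p3⊥

Result: YES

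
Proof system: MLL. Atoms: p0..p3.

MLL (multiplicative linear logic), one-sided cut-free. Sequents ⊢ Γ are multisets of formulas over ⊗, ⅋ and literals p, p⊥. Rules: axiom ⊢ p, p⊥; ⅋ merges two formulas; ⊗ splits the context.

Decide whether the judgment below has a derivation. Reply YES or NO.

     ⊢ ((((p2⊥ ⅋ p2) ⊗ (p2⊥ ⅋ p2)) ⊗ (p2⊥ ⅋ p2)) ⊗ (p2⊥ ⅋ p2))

Derivation trace:
[⊗]  ⊢ ((((p2⊥ ⅋ p2) ⊗ (p2⊥ ⅋ p2)) ⊗ (p2⊥ ⅋ p2)) ⊗ (p2⊥ ⅋ p2))
  [⊗]  ⊢ (((p2⊥ ⅋ p2) ⊗ (p2⊥ ⅋ p2)) ⊗ (p2⊥ ⅋ p2))
    [⊗]  ⊢ ((p2⊥ ⅋ p2) ⊗ (p2⊥ ⅋ p2))
      [⅋]  ⊢ (p2⊥ ⅋ p2)
        [Ax]  ⊢ p2, p2⊥
      [⅋]  ⊢ (p2⊥ ⅋ p2)
        [Ax]  ⊢ p2, p2⊥
    [⅋]  ⊢ (p2⊥ ⅋ p2)
      [Ax]  ⊢ p2, p2⊥
  [⅋]  ⊢ (p2⊥ ⅋ p2)
    [Ax]  ⊢ p2, p2⊥

Result: YES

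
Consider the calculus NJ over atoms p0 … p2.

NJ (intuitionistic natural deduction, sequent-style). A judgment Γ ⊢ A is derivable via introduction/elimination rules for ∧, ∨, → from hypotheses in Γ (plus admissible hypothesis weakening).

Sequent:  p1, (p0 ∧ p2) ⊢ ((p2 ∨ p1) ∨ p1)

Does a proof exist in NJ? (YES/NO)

Derivation (root first):
[∨I₁] p1, (p0 ∧ p2) ⊢ ((p2 ∨ p1) ∨ p1)
  [∨I₂] p1, (p0 ∧ p2) ⊢ (p2 ∨ p1)
    [Wk] p1, (p0 ∧ p2) ⊢ p1
      [Ax] p1 ⊢ p1

Result: YES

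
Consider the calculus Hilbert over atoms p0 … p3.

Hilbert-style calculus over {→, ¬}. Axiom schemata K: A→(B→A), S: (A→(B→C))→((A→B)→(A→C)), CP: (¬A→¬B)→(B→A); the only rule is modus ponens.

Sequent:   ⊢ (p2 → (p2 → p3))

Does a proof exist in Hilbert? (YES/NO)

Search for a countermodel by truth-table:
  v=0000: Γ:[] Δ:[(p2 → (p2 → p3))=T] refutes=False
  v=0001: Γ:[] Δ:[(p2 → (p2 → p3))=T] refutes=False
  v=0010: Γ:[] Δ:[(p2 → (p2 → p3))=F] refutes=True  ← countermodel

Result: NO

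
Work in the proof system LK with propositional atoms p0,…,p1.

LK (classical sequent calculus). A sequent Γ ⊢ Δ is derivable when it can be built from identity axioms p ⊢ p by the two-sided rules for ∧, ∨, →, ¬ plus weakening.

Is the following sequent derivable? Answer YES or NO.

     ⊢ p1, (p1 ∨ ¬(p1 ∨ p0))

Search for a countermodel by truth-table:
  v=00: Γ:[] Δ:[p1=F, (p1 ∨ ¬(p1 ∨ p0))=T] refutes=False
  v=01: Γ:[] Δ:[p1=T, (p1 ∨ ¬(p1 ∨ p0))=T] refutes=False
  v=10: Γ:[] Δ:[p1=F, (p1 ∨ ¬(p1 ∨ p0))=F] refutes=True  ← countermodel

Result: NO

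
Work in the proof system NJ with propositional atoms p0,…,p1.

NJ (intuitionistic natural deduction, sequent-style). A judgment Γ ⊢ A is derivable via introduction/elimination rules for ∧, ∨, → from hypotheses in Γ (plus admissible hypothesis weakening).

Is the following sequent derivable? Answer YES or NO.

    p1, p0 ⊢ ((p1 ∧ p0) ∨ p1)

Proof tree:
[∨I₁] p1, p0 ⊢ ((p1 ∧ p0) ∨ p1)
  [∧I] p1, p0 ⊢ (p1 ∧ p0)
    [Ax] p1 ⊢ p1
    [Ax] p0 ⊢ p0

Result: YES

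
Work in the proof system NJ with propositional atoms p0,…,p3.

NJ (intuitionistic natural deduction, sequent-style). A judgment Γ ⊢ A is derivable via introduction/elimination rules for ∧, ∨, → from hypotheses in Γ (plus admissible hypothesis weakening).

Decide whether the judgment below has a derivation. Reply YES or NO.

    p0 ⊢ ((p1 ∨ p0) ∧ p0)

Derivation trace:
[∧I] p0 ⊢ ((p1 ∨ p0) ∧ p0)
  [∨I₂] p0 ⊢ (p1 ∨ p0)
    [Ax] p0 ⊢ p0
  [Ax] p0 ⊢ p0

Result: YES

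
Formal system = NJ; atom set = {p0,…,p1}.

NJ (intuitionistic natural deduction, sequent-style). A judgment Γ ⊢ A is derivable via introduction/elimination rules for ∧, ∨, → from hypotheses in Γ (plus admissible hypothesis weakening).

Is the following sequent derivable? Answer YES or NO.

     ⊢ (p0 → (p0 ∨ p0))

Derivation (root first):
[→I]  ⊢ (p0 → (p0 ∨ p0))
  [∨I₂] p0 ⊢ (p0 ∨ p0)
    [Ax] p0 ⊢ p0

Result: YES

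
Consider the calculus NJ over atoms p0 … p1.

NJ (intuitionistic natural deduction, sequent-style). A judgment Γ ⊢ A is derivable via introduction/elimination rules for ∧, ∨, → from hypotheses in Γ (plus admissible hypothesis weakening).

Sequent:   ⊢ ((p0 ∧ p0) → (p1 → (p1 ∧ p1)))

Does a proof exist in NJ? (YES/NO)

Proof tree:
[→I]  ⊢ ((p0 ∧ p0) → (p1 → (p1 ∧ p1)))
  [→I] (p0 ∧ p0) ⊢ (p1 → (p1 ∧ p1))
    [∧I] p1, (p0 ∧ p0) ⊢ (p1 ∧ p1)
      [Wk] p1, (p0 ∧ p0) ⊢ p1
        [Ax] p1 ⊢ p1
      [Wk] p1, (p0 ∧ p0) ⊢ p1
        [Ax] p1 ⊢ p1

Result: YES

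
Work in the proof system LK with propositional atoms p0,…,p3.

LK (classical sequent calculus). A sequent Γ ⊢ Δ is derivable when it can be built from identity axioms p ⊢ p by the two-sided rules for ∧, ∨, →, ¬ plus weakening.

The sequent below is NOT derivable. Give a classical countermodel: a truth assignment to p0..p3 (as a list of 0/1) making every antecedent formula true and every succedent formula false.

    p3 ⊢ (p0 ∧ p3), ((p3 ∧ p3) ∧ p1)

Enumerate valuations to refute Γ ⊢ Δ:
  v=0000: Γ:[p3=F] Δ:[(p0 ∧ p3)=F, ((p3 ∧ p3) ∧ p1)=F] refutes=False
  v=0001: Γ:[p3=T] Δ:[(p0 ∧ p3)=F, ((p3 ∧ p3) ∧ p1)=F] refutes=True  ← countermodel

Result: [0, 0, 0, 1]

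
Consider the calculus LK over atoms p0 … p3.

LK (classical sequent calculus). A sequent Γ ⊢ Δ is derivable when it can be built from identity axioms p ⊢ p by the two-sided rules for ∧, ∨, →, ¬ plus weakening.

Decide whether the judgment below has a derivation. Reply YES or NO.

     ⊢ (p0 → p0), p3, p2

Proof tree:
[WR]  ⊢ (p0 → p0), p3, p2
  [WR]  ⊢ (p0 → p0), p3
    [→R]  ⊢ (p0 → p0)
      [Ax] p0 ⊢ p0

Result: YES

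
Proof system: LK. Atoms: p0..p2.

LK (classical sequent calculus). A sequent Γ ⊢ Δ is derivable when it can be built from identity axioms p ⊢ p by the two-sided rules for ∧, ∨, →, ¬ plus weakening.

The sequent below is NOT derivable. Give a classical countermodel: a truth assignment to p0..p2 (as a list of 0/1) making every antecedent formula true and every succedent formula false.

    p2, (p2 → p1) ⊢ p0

Search for a countermodel by truth-table:
  v=000: Γ:[p2=F, (p2 → p1)=T] Δ:[p0=F] refutes=False
  v=001: Γ:[p2=T, (p2 → p1)=F] Δ:[p0=F] refutes=False
  v=010: Γ:[p2=F, (p2 → p1)=T] Δ:[p0=F] refutes=False
  v=011: Γ:[p2=T, (p2 → p1)=T] Δ:[p0=F] refutes=True  ← countermodel

Result: [0, 1, 1]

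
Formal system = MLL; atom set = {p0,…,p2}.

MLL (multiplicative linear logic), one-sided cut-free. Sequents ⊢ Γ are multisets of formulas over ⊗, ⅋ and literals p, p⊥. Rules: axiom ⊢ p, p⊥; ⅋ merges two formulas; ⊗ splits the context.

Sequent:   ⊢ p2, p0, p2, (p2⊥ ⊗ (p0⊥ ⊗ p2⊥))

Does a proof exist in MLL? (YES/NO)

Derivation (root first):
[⊗]  ⊢ p2, p0, p2, (p2⊥ ⊗ (p0⊥ ⊗ p2⊥))
  [Ax]  ⊢ p2, p2⊥
  [⊗]  ⊢ p0, p2, (p0⊥ ⊗ p2⊥)
    [Ax]  ⊢ p0, p0⊥
    [Ax]  ⊢ p2, p2⊥

Result: YES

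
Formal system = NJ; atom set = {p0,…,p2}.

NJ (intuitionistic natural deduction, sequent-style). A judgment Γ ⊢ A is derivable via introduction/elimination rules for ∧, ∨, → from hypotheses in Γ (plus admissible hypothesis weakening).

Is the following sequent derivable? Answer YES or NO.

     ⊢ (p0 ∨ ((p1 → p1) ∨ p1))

Derivation (root first):
[∨I₂]  ⊢ (p0 ∨ ((p1 → p1) ∨ p1))
  [∨I₁]  ⊢ ((p1 → p1) ∨ p1)
    [→I]  ⊢ (p1 → p1)
      [Ax] p1 ⊢ p1

Result: YES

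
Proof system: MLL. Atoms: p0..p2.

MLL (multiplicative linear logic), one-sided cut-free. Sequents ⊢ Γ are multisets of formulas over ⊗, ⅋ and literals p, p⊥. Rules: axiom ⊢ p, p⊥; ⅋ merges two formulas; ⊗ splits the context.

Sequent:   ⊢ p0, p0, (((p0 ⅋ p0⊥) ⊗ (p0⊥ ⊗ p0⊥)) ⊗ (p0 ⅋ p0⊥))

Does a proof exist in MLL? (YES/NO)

Derivation trace:
[⊗]  ⊢ p0, p0, (((p0 ⅋ p0⊥) ⊗ (p0⊥ ⊗ p0⊥)) ⊗ (p0 ⅋ p0⊥))
  [⊗]  ⊢ p0, p0, ((p0 ⅋ p0⊥) ⊗ (p0⊥ ⊗ p0⊥))
    [⅋]  ⊢ (p0 ⅋ p0⊥)
      [Ax]  ⊢ p0, p0⊥
    [⊗]  ⊢ p0, p0, (p0⊥ ⊗ p0⊥)
      [Ax]  ⊢ p0, p0⊥
      [Ax]  ⊢ p0, p0⊥
  [⅋]  ⊢ (p0 ⅋ p0⊥)
    [Ax]  ⊢ p0, p0⊥

Result: YES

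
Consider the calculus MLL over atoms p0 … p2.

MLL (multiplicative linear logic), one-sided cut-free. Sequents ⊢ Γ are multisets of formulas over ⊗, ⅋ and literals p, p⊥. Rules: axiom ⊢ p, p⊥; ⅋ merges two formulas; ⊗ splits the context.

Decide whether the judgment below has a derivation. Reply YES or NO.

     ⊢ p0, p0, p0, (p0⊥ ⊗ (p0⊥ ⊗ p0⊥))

Proof tree:
[⊗]  ⊢ p0, p0, p0, (p0⊥ ⊗ (p0⊥ ⊗ p0⊥))
  [Ax]  ⊢ p0, p0⊥
  [⊗]  ⊢ p0, p0, (p0⊥ ⊗ p0⊥)
    [Ax]  ⊢ p0, p0⊥
    [Ax]  ⊢ p0, p0⊥

Result: YES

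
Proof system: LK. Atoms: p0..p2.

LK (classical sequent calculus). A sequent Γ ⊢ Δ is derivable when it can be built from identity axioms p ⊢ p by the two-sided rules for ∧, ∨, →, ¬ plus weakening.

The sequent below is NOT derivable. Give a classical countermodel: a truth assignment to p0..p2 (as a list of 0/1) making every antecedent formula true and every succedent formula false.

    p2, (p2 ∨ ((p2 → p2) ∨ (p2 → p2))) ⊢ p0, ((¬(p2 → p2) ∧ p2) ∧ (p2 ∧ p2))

Search for a countermodel by truth-table:
  v=000: Γ:[p2=F, (p2 ∨ ((p2 → p2) ∨ (p2 → p2)))=T] Δ:[p0=F, ((¬(p2 → p2) ∧ p2) ∧ (p2 ∧ p2))=F] refutes=False
  v=001: Γ:[p2=T, (p2 ∨ ((p2 → p2) ∨ (p2 → p2)))=T] Δ:[p0=F, ((¬(p2 → p2) ∧ p2) ∧ (p2 ∧ p2))=F] refutes=True  ← countermodel

Result: [0, 0, 1]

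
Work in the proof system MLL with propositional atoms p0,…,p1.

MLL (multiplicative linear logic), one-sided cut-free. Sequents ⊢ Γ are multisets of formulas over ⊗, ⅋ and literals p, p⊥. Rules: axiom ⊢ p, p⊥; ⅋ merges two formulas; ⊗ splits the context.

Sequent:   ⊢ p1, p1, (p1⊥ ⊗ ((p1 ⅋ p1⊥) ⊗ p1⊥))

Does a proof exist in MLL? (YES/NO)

Proof tree:
[⊗]  ⊢ p1, p1, (p1⊥ ⊗ ((p1 ⅋ p1⊥) ⊗ p1⊥))
  [Ax]  ⊢ p1, p1⊥
  [⊗]  ⊢ p1, ((p1 ⅋ p1⊥) ⊗ p1⊥)
    [⅋]  ⊢ (p1 ⅋ p1⊥)
      [Ax]  ⊢ p1, p1⊥
    [Ax]  ⊢ p1, p1⊥

Result: YES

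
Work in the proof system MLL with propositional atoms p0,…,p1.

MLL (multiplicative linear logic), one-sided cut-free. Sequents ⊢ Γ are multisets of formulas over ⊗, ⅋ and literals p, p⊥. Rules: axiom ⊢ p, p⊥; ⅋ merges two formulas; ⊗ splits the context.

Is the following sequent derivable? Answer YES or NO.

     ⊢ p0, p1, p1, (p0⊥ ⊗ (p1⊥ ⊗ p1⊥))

Derivation (root first):
[⊗]  ⊢ p0, p1, p1, (p0⊥ ⊗ (p1⊥ ⊗ p1⊥))
  [Ax]  ⊢ p0, p0⊥
  [⊗]  ⊢ p1, p1, (p1⊥ ⊗ p1⊥)
    [Ax]  ⊢ p1, p1⊥
    [Ax]  ⊢ p1, p1⊥

Result: YES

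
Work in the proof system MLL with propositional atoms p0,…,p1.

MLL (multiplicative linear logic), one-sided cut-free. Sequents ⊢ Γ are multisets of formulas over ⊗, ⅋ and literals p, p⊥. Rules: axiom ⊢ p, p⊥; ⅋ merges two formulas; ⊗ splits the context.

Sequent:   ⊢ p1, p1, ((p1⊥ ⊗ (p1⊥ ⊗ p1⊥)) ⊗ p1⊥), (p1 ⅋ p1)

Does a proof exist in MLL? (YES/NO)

Derivation (root first):
[⅋]  ⊢ p1, p1, ((p1⊥ ⊗ (p1⊥ ⊗ p1⊥)) ⊗ p1⊥), (p1 ⅋ p1)
  [⊗]  ⊢ p1, p1, p1, p1, ((p1⊥ ⊗ (p1⊥ ⊗ p1⊥)) ⊗ p1⊥)
    [⊗]  ⊢ p1, p1, p1, (p1⊥ ⊗ (p1⊥ ⊗ p1⊥))
      [Ax]  ⊢ p1, p1⊥
      [⊗]  ⊢ p1, p1, (p1⊥ ⊗ p1⊥)
        [Ax]  ⊢ p1, p1⊥
        [Ax]  ⊢ p1, p1⊥
    [Ax]  ⊢ p1, p1⊥

Result: YES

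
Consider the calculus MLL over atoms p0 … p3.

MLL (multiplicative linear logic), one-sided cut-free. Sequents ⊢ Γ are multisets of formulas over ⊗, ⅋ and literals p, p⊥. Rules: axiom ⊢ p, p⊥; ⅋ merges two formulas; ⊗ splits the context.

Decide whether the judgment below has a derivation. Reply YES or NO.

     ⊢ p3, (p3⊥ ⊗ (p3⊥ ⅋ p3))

Derivation (root first):
[⊗]  ⊢ p3, (p3⊥ ⊗ (p3⊥ ⅋ p3))
  [Ax]  ⊢ p3, p3⊥
  [⅋]  ⊢ (p3⊥ ⅋ p3)
    [Ax]  ⊢ p3, p3⊥

Result: YES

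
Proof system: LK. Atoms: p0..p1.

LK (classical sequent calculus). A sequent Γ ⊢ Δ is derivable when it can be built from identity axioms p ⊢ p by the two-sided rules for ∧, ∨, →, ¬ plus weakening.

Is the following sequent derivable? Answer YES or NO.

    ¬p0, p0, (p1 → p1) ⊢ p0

Proof tree:
[→L] ¬p0, p0, (p1 → p1) ⊢ p0
  [¬L] p0, p0, ¬p0 ⊢ p1
    [WR] p0, p0 ⊢ p0, p1
      [WL] p0, p0 ⊢ p0
        [Ax] p0 ⊢ p0
  [WL] p0, p0, p1 ⊢ p0
    [WL] p0, p0 ⊢ p0
      [Ax] p0 ⊢ p0

Result: YES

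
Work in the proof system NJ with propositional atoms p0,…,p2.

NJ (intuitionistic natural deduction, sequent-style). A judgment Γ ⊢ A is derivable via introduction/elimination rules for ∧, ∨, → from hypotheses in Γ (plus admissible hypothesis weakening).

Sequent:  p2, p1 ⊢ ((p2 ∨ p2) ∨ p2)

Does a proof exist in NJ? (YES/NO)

Derivation (root first):
[∨I₁] p2, p1 ⊢ ((p2 ∨ p2) ∨ p2)
  [Wk] p2, p1 ⊢ (p2 ∨ p2)
    [∨I₁] p2 ⊢ (p2 ∨ p2)
      [Ax] p2 ⊢ p2

Result: YES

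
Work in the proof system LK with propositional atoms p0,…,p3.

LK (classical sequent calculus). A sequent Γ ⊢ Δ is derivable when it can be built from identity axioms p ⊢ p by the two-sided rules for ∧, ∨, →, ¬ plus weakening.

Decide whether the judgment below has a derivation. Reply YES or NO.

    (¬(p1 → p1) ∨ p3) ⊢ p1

Truth-table refutation:
  v=0000: Γ:[(¬(p1 → p1) ∨ p3)=F] Δ:[p1=F] refutes=False
  v=0001: Γ:[(¬(p1 → p1) ∨ p3)=T] Δ:[p1=F] refutes=True  ← countermodel

Result: NO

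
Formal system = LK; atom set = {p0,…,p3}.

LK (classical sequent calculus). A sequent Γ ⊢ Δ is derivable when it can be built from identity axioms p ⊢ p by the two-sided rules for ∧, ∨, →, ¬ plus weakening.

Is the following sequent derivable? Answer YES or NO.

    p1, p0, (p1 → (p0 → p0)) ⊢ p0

Proof tree:
[→L] p1, p0, (p1 → (p0 → p0)) ⊢ p0
  [Ax] p1 ⊢ p1
  [→L] p0, (p0 → p0) ⊢ p0
    [Ax] p0 ⊢ p0
    [Ax] p0 ⊢ p0

Result: YES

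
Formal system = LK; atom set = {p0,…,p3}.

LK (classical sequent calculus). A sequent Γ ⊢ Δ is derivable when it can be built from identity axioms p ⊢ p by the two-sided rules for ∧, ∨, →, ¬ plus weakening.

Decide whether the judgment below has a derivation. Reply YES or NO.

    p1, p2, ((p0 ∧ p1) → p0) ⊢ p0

Search for a countermodel by truth-table:
  v=0000: Γ:[p1=F, p2=F, ((p0 ∧ p1) → p0)=T] Δ:[p0=F] refutes=False
  v=0001: Γ:[p1=F, p2=F, ((p0 ∧ p1) → p0)=T] Δ:[p0=F] refutes=False
  v=0010: Γ:[p1=F, p2=T, ((p0 ∧ p1) → p0)=T] Δ:[p0=F] refutes=False
  v=0011: Γ:[p1=F, p2=T, ((p0 ∧ p1) → p0)=T] Δ:[p0=F] refutes=False
  v=0100: Γ:[p1=T, p2=F, ((p0 ∧ p1) → p0)=T] Δ:[p0=F] refutes=False
  v=0101: Γ:[p1=T, p2=F, ((p0 ∧ p1) → p0)=T] Δ:[p0=F] refutes=False
  v=0110: Γ:[p1=T, p2=T, ((p0 ∧ p1) → p0)=T] Δ:[p0=F] refutes=True  ← countermodel

Result: NO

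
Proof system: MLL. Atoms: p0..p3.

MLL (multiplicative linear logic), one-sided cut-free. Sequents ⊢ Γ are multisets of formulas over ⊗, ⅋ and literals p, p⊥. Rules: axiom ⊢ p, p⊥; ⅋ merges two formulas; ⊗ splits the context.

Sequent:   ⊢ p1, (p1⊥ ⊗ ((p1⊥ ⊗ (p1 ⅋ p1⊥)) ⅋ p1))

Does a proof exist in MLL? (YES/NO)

Derivation trace:
[⊗]  ⊢ p1, (p1⊥ ⊗ ((p1⊥ ⊗ (p1 ⅋ p1⊥)) ⅋ p1))
  [Ax]  ⊢ p1, p1⊥
  [⅋]  ⊢ ((p1⊥ ⊗ (p1 ⅋ p1⊥)) ⅋ p1)
    [⊗]  ⊢ p1, (p1⊥ ⊗ (p1 ⅋ p1⊥))
      [Ax]  ⊢ p1, p1⊥
      [⅋]  ⊢ (p1 ⅋ p1⊥)
        [Ax]  ⊢ p1, p1⊥

Result: YES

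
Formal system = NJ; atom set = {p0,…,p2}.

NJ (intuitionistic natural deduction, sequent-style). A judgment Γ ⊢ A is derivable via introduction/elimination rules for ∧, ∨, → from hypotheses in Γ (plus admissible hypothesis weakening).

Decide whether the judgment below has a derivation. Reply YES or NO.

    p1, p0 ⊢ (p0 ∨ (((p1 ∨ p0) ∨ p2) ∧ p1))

Proof tree:
[∨I₂] p1, p0 ⊢ (p0 ∨ (((p1 ∨ p0) ∨ p2) ∧ p1))
  [∧I] p1, p0 ⊢ (((p1 ∨ p0) ∨ p2) ∧ p1)
    [∨I₁] p1 ⊢ ((p1 ∨ p0) ∨ p2)
      [∨I₁] p1 ⊢ (p1 ∨ p0)
        [Ax] p1 ⊢ p1
    [Wk] p1, p0 ⊢ p1
      [Ax] p1 ⊢ p1

Result: YES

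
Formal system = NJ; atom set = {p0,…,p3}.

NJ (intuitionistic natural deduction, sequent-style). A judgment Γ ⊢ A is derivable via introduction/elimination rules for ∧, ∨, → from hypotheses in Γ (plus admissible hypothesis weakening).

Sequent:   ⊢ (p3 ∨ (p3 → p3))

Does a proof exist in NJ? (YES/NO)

Proof tree:
[∨I₂]  ⊢ (p3 ∨ (p3 → p3))
  [→I]  ⊢ (p3 → p3)
    [Ax] p3 ⊢ p3

Result: YES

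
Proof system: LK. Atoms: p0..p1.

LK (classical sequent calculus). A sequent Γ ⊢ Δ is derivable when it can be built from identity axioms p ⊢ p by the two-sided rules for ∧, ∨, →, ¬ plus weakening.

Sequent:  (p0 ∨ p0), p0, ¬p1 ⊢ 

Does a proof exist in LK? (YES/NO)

Truth-table refutation:
  v=00: Γ:[(p0 ∨ p0)=F, p0=F, ¬p1=T] Δ:[] refutes=False
  v=01: Γ:[(p0 ∨ p0)=F, p0=F, ¬p1=F] Δ:[] refutes=False
  v=10: Γ:[(p0 ∨ p0)=T, p0=T, ¬p1=T] Δ:[] refutes=True  ← countermodel

Result: NO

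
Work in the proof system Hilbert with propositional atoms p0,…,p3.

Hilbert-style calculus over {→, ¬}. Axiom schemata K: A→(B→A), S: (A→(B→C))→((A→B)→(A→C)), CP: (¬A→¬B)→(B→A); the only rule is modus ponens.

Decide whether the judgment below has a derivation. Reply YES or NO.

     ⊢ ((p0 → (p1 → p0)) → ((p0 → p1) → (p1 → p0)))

Search for a countermodel by truth-table:
  v=0000: Γ:[] Δ:[((p0 → (p1 → p0)) → ((p0 → p1) → (p1 → p0)))=T] refutes=False
  v=0001: Γ:[] Δ:[((p0 → (p1 → p0)) → ((p0 → p1) → (p1 → p0)))=T] refutes=False
  v=0010: Γ:[] Δ:[((p0 → (p1 → p0)) → ((p0 → p1) → (p1 → p0)))=T] refutes=False
  v=0011: Γ:[] Δ:[((p0 → (p1 → p0)) → ((p0 → p1) → (p1 → p0)))=T] refutes=False
  v=0100: Γ:[] Δ:[((p0 → (p1 → p0)) → ((p0 → p1) → (p1 → p0)))=F] refutes=True  ← countermodel

Result: NO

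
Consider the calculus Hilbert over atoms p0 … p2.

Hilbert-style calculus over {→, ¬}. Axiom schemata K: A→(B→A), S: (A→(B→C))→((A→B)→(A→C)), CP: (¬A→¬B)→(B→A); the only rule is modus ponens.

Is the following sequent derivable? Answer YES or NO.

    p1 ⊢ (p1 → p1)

Derivation trace:
[MP] p1 ⊢ (p1 → p1)
  [K]  ⊢ (p1 → (p1 → p1))
  [MP] p1 ⊢ p1
    [MP] p1 ⊢ (p1 → p1)
      [K]  ⊢ (p1 → (p1 → p1))
      [Hyp] p1 ⊢ p1
    [Hyp] p1 ⊢ p1

Result: YES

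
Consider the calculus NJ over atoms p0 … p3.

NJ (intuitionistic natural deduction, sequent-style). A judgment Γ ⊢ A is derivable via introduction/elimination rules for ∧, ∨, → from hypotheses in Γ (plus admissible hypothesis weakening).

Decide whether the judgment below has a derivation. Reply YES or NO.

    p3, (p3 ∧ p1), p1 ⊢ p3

Derivation trace:
[Wk] p3, (p3 ∧ p1), p1 ⊢ p3
  [Wk] p3, (p3 ∧ p1) ⊢ p3
    [Ax] p3 ⊢ p3

Result: YES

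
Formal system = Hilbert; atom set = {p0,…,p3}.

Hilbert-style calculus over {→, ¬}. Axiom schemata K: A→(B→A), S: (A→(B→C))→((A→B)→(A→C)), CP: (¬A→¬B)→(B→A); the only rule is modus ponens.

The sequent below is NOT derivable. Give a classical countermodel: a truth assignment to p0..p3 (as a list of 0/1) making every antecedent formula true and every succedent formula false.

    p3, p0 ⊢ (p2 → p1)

Enumerate valuations to refute Γ ⊢ Δ:
  v=0000: Γ:[p3=F, p0=F] Δ:[(p2 → p1)=T] refutes=False
  v=0001: Γ:[p3=T, p0=F] Δ:[(p2 → p1)=T] refutes=False
  v=0010: Γ:[p3=F, p0=F] Δ:[(p2 → p1)=F] refutes=False
  v=0011: Γ:[p3=T, p0=F] Δ:[(p2 → p1)=F] refutes=False
  v=0100: Γ:[p3=F, p0=F] Δ:[(p2 → p1)=T] refutes=False
  v=0101: Γ:[p3=T, p0=F] Δ:[(p2 → p1)=T] refutes=False
  v=0110: Γ:[p3=F, p0=F] Δ:[(p2 → p1)=T] refutes=False
  v=0111: Γ:[p3=T, p0=F] Δ:[(p2 → p1)=T] refutes=False
  v=1000: Γ:[p3=F, p0=T] Δ:[(p2 → p1)=T] refutes=False
  v=1001: Γ:[p3=T, p0=T] Δ:[(p2 → p1)=T] refutes=False
  v=1010: Γ:[p3=F, p0=T] Δ:[(p2 → p1)=F] refutes=False
  v=1011: Γ:[p3=T, p0=T] Δ:[(p2 → p1)=F] refutes=True  ← countermodel

Result: [1, 0, 1, 1]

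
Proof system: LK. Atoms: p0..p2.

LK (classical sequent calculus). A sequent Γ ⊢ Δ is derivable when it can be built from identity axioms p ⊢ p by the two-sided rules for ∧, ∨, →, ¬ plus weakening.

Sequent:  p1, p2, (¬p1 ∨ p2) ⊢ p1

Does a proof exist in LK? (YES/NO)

Derivation (root first):
[∨L] p1, p2, (¬p1 ∨ p2) ⊢ p1
  [¬L] p1, p2, ¬p1 ⊢ 
    [WL] p1, p2 ⊢ p1
      [Ax] p1 ⊢ p1
  [WL] p1, p2 ⊢ p1
    [Ax] p1 ⊢ p1

Result: YES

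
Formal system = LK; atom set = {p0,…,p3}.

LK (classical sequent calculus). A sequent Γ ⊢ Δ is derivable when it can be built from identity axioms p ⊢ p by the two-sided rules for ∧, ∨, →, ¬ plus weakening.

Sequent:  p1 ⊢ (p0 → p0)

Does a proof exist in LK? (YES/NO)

Derivation (root first):
[→R] p1 ⊢ (p0 → p0)
  [WL] p0, p1 ⊢ p0
    [Ax] p0 ⊢ p0

Result: YES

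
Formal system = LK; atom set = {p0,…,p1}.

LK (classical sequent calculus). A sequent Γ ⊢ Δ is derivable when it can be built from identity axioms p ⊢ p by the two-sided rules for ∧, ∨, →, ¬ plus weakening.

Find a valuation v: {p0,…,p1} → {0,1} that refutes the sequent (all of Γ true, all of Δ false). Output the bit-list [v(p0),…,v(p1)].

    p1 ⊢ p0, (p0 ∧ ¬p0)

Truth-table refutation:
  v=00: Γ:[p1=F] Δ:[p0=F, (p0 ∧ ¬p0)=F] refutes=False
  v=01: Γ:[p1=T] Δ:[p0=F, (p0 ∧ ¬p0)=F] refutes=True  ← countermodel

Result: [0, 1]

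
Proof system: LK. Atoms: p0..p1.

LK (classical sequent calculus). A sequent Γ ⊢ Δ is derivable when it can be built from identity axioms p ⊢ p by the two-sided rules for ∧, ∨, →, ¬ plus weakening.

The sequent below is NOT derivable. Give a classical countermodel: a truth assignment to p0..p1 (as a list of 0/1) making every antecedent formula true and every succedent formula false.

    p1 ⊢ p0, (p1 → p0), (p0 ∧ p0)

Enumerate valuations to refute Γ ⊢ Δ:
  v=00: Γ:[p1=F] Δ:[p0=F, (p1 → p0)=T, (p0 ∧ p0)=F] refutes=False
  v=01: Γ:[p1=T] Δ:[p0=F, (p1 → p0)=F, (p0 ∧ p0)=F] refutes=True  ← countermodel

Result: [0, 1]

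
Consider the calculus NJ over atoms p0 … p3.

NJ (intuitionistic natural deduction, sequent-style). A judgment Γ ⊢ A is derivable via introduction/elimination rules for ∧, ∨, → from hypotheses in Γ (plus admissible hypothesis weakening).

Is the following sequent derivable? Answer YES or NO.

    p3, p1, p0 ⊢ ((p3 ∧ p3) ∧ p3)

Derivation trace:
[Wk] p3, p1, p0 ⊢ ((p3 ∧ p3) ∧ p3)
  [Wk] p3, p1 ⊢ ((p3 ∧ p3) ∧ p3)
    [∧I] p3 ⊢ ((p3 ∧ p3) ∧ p3)
      [∧I] p3 ⊢ (p3 ∧ p3)
        [Ax] p3 ⊢ p3
        [Ax] p3 ⊢ p3
      [Ax] p3 ⊢ p3

Result: YES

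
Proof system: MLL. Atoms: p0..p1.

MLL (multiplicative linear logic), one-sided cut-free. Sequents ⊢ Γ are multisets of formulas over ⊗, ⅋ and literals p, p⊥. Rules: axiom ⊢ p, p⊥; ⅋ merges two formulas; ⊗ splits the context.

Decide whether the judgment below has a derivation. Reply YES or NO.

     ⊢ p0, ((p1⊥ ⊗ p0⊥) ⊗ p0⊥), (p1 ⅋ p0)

Proof tree:
[⅋]  ⊢ p0, ((p1⊥ ⊗ p0⊥) ⊗ p0⊥), (p1 ⅋ p0)
  [⊗]  ⊢ p1, p0, p0, ((p1⊥ ⊗ p0⊥) ⊗ p0⊥)
    [⊗]  ⊢ p1, p0, (p1⊥ ⊗ p0⊥)
      [Ax]  ⊢ p1, p1⊥
      [Ax]  ⊢ p0, p0⊥
    [Ax]  ⊢ p0, p0⊥

Result: YES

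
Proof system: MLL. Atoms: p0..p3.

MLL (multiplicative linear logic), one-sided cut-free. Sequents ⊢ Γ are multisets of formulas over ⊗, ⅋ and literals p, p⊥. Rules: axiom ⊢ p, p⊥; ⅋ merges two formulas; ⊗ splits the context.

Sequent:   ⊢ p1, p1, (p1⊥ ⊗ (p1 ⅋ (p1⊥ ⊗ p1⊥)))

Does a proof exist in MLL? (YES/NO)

Derivation trace:
[⊗]  ⊢ p1, p1, (p1⊥ ⊗ (p1 ⅋ (p1⊥ ⊗ p1⊥)))
  [Ax]  ⊢ p1, p1⊥
  [⅋]  ⊢ p1, (p1 ⅋ (p1⊥ ⊗ p1⊥))
    [⊗]  ⊢ p1, p1, (p1⊥ ⊗ p1⊥)
      [Ax]  ⊢ p1, p1⊥
      [Ax]  ⊢ p1, p1⊥

Result: YES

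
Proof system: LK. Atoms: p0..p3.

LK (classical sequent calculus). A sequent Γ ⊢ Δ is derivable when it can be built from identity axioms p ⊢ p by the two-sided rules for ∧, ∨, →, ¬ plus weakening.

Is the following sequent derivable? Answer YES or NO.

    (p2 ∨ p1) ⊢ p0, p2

Truth-table refutation:
  v=0000: Γ:[(p2 ∨ p1)=F] Δ:[p0=F, p2=F] refutes=False
  v=0001: Γ:[(p2 ∨ p1)=F] Δ:[p0=F, p2=F] refutes=False
  v=0010: Γ:[(p2 ∨ p1)=T] Δ:[p0=F, p2=T] refutes=False
  v=0011: Γ:[(p2 ∨ p1)=T] Δ:[p0=F, p2=T] refutes=False
  v=0100: Γ:[(p2 ∨ p1)=T] Δ:[p0=F, p2=F] refutes=True  ← countermodel

Result: NO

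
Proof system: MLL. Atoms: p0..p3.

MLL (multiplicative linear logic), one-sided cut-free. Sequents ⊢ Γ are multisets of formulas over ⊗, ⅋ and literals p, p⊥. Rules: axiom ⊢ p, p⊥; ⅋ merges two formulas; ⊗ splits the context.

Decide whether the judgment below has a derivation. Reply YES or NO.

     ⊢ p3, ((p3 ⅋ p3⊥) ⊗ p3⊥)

Derivation trace:
[⊗]  ⊢ p3, ((p3 ⅋ p3⊥) ⊗ p3⊥)
  [⅋]  ⊢ (p3 ⅋ p3⊥)
    [Ax]  ⊢ p3, p3⊥
  [Ax]  ⊢ p3, p3⊥

Result: YES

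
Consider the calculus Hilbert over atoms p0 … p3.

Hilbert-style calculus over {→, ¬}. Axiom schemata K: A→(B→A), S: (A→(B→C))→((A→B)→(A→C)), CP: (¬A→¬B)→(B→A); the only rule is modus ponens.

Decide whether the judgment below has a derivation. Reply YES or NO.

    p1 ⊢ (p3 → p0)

Enumerate valuations to refute Γ ⊢ Δ:
  v=0000: Γ:[p1=F] Δ:[(p3 → p0)=T] refutes=False
  v=0001: Γ:[p1=F] Δ:[(p3 → p0)=F] refutes=False
  v=0010: Γ:[p1=F] Δ:[(p3 → p0)=T] refutes=False
  v=0011: Γ:[p1=F] Δ:[(p3 → p0)=F] refutes=False
  v=0100: Γ:[p1=T] Δ:[(p3 → p0)=T] refutes=False
  v=0101: Γ:[p1=T] Δ:[(p3 → p0)=F] refutes=True  ← countermodel

Result: NO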